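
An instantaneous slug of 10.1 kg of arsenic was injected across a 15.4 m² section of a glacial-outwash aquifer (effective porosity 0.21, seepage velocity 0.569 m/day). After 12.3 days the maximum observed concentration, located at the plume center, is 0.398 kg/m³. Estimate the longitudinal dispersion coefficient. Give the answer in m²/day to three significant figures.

0.398 m²/day

At the plume center C_max = M/(n_e·A·√(4πDt)), so D = M²/(4πt·(n_e·A·C_max)²).
n_e·A·C_max = 0.21 × 15.4 × 0.398 = 1.287 kg/m.
D = 10.1²/(4π × 12.3 × 1.287²) = 0.398 m²/day.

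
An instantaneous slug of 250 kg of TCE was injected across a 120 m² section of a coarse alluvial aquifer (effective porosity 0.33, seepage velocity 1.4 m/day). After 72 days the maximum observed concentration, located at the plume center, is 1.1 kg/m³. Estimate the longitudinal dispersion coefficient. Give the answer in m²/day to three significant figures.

0.0364 m²/day

At the plume center C_max = M/(n_e·A·√(4πDt)), so D = M²/(4πt·(n_e·A·C_max)²).
n_e·A·C_max = 0.33 × 120 × 1.1 = 43.56 kg/m.
D = 250²/(4π × 72 × 43.56²) = 0.0364 m²/day.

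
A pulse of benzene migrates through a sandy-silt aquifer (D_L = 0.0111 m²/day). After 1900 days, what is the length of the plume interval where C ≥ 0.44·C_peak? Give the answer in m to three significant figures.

16.6 m

The plume is Gaussian with σ = √(2Dt) = √(2 × 0.0111 × 1900) = 6.495 m.
C/C_peak = exp(−Δx²/(2σ²)) = 0.44 ⇒ Δx = σ·√(−2 ln 0.44) = 6.495 × 1.281 = 8.320 m.
Width = 2Δx = 16.6 m.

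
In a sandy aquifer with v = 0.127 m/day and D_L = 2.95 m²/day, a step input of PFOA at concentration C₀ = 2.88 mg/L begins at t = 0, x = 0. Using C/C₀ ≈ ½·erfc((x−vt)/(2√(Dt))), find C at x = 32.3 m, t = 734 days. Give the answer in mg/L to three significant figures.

For a continuous step input, C/C₀ ≈ ½·erfc((x−vt)/(2√(Dt))).
vt = 0.127 × 734 = 93.218 m and 2√(Dt) = 2√(2.95 × 734) = 93.07 m.
Argument (x−vt)/(2√(Dt)) = (32.3 − 93.218)/93.07 = -0.6545; ½·erfc(-0.6545) = 0.8227.
C = 2.88 × 0.8227 = 2.37 mg/L.

2.37 mg/L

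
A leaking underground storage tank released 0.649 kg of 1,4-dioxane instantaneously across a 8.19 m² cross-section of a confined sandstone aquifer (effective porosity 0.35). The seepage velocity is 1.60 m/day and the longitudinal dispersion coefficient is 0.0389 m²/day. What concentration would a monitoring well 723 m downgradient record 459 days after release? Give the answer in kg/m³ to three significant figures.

0.00245 kg/m³

For an instantaneous plane source, C(x,t) = M/(n_e·A·√(4πDt)) · exp(−(x−vt)²/(4Dt)), with n_e·A the pore (flow) area.
Plume center vt = 1.60 × 459 = 734.4 m, so the well at 723 m is 11.4 m upgradient of the peak.
√(4πDt) = 14.98 m, giving peak height M/(n_e·A·√(4πDt)) = 0.649/(0.35 × 8.19 × 14.98) = 0.01511 kg/m³.
(x−vt)²/(4Dt) = (-11.4)²/(4 × 0.0389 × 459) = 1.820; exp(−1.820) = 0.1620.
C = 0.01511 × 0.1620 = 0.00245 kg/m³.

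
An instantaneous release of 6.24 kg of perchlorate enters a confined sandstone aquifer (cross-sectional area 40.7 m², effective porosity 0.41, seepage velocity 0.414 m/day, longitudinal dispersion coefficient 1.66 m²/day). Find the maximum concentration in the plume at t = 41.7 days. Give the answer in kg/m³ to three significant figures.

The peak of an instantaneous 1D plume sits at x = vt; there the Gaussian factor is 1 and C_max = M/(n_e·A·√(4πDt)), where n_e·A is the pore area the mass is dissolved in.
√(4πDt) = √(4π × 1.66 × 41.7) = 29.49 m, so C_max = 6.24/(0.41 × 40.7 × 29.49) = 0.0127 kg/m³.

0.0127 kg/m³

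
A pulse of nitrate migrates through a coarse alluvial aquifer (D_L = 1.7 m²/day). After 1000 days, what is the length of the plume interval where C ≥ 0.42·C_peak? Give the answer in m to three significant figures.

The plume is Gaussian with σ = √(2Dt) = √(2 × 1.7 × 1000) = 58.31 m.
C/C_peak = exp(−Δx²/(2σ²)) = 0.42 ⇒ Δx = σ·√(−2 ln 0.42) = 58.31 × 1.317 = 76.79 m.
Width = 2Δx = 154 m.

154 m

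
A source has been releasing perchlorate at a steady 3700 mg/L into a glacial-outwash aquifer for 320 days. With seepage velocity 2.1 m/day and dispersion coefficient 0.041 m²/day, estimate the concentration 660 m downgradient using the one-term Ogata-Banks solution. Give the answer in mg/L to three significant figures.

For a continuous step input, C/C₀ ≈ ½·erfc((x−vt)/(2√(Dt))).
vt = 2.1 × 320 = 672 m and 2√(Dt) = 2√(0.041 × 320) = 7.244 m.
Argument (x−vt)/(2√(Dt)) = (660 − 672)/7.244 = -1.657; ½·erfc(-1.657) = 0.9904.
C = 3700 × 0.9904 = 3660 mg/L.

3660 mg/L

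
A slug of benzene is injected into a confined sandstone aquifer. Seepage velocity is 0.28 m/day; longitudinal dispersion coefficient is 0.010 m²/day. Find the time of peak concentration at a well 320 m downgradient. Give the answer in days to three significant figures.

For the 1D instantaneous-source solution, setting ∂C/∂t = 0 at fixed x gives v²t² + 2Dt − x² = 0, so t = (√(D² + v²x²) − D)/v².
√(D² + v²x²) = √(0.010² + 0.28² × 320²) = 89.60; v² = 0.0784.
t = (89.60 − 0.010)/0.0784 = 1140 days (vs. the pure-advection estimate x/v = 1140 d).

1140 days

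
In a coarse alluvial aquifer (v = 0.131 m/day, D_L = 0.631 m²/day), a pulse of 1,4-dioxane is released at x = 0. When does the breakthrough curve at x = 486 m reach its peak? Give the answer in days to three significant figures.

For the 1D instantaneous-source solution, setting ∂C/∂t = 0 at fixed x gives v²t² + 2Dt − x² = 0, so t = (√(D² + v²x²) − D)/v².
√(D² + v²x²) = √(0.631² + 0.131² × 486²) = 63.67; v² = 0.017161.
t = (63.67 − 0.631)/0.017161 = 3670 days (vs. the pure-advection estimate x/v = 3710 d).

3670 days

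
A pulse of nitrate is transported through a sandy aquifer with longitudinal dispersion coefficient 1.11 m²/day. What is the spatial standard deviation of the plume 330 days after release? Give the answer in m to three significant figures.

Dispersive spreading gives a Gaussian with σ² = 2Dt; advection only shifts the center.
σ = √(2 × 1.11 × 330) = 27.1 m.

27.1 m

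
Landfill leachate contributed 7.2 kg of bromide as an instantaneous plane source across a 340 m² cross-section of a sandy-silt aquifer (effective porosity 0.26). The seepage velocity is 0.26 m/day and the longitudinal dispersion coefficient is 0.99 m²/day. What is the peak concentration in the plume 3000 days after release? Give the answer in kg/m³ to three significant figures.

0.000422 kg/m³

The peak of an instantaneous 1D plume sits at x = vt; there the Gaussian factor is 1 and C_max = M/(n_e·A·√(4πDt)), where n_e·A is the pore area the mass is dissolved in.
√(4πDt) = √(4π × 0.99 × 3000) = 193.2 m, so C_max = 7.2/(0.26 × 340 × 193.2) = 0.000422 kg/m³.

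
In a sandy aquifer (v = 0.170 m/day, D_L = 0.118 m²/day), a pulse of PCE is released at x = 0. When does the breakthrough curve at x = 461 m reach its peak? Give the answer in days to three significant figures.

2710 days

For the 1D instantaneous-source solution, setting ∂C/∂t = 0 at fixed x gives v²t² + 2Dt − x² = 0, so t = (√(D² + v²x²) − D)/v².
√(D² + v²x²) = √(0.118² + 0.170² × 461²) = 78.37; v² = 0.0289.
t = (78.37 − 0.118)/0.0289 = 2710 days (vs. the pure-advection estimate x/v = 2710 d).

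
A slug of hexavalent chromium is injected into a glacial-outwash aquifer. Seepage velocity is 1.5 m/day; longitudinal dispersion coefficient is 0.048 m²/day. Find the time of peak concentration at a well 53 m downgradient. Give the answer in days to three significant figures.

35.3 days

For the 1D instantaneous-source solution, setting ∂C/∂t = 0 at fixed x gives v²t² + 2Dt − x² = 0, so t = (√(D² + v²x²) − D)/v².
√(D² + v²x²) = √(0.048² + 1.5² × 53²) = 79.50; v² = 2.25.
t = (79.50 − 0.048)/2.25 = 35.3 days (vs. the pure-advection estimate x/v = 35.3 d).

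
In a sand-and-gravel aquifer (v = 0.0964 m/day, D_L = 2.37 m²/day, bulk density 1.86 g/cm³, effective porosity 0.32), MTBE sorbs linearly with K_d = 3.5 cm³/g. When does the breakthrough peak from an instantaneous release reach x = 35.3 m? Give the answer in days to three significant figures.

4080 days

Retardation factor R = 1 + ρ_b·K_d/n = 1 + 1.86 × 3.5/0.32 = 21.34.
Sorption retards both mechanisms: v_R = v/R = 0.004517 m/day, D_R = D/R = 0.1111 m²/day.
Peak time from v_R²t² + 2D_R t − x² = 0: t = (√(D_R² + v_R²x²) − D_R)/v_R².
√(D_R² + v_R²x²) = √(0.1111² + 0.004517² × 35.3²) = 0.1943; v_R² = 2.040e-05.
t = (0.1943 − 0.1111)/2.040e-05 = 4080 days.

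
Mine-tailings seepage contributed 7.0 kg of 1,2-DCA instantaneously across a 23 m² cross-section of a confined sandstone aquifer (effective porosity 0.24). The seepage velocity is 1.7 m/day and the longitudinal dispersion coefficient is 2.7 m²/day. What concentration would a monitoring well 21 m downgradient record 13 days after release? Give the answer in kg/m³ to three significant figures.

0.0599 kg/m³

For an instantaneous plane source, C(x,t) = M/(n_e·A·√(4πDt)) · exp(−(x−vt)²/(4Dt)), with n_e·A the pore (flow) area.
Plume center vt = 1.7 × 13 = 22.1 m, so the well at 21 m is 1.1 m upgradient of the peak.
√(4πDt) = 21.00 m, giving peak height M/(n_e·A·√(4πDt)) = 7.0/(0.24 × 23 × 21.00) = 0.06039 kg/m³.
(x−vt)²/(4Dt) = (-1.1)²/(4 × 2.7 × 13) = 0.008618; exp(−0.008618) = 0.9914.
C = 0.06039 × 0.9914 = 0.0599 kg/m³.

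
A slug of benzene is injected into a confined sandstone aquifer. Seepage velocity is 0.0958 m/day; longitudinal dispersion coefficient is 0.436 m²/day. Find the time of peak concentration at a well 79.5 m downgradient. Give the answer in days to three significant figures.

For the 1D instantaneous-source solution, setting ∂C/∂t = 0 at fixed x gives v²t² + 2Dt − x² = 0, so t = (√(D² + v²x²) − D)/v².
√(D² + v²x²) = √(0.436² + 0.0958² × 79.5²) = 7.629; v² = 0.00917764.
t = (7.629 − 0.436)/0.00917764 = 784 days (vs. the pure-advection estimate x/v = 830 d).

784 days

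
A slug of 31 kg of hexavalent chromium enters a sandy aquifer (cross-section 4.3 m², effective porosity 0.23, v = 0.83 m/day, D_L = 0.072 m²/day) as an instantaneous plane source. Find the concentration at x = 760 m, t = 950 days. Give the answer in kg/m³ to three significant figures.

0.0549 kg/m³

For an instantaneous plane source, C(x,t) = M/(n_e·A·√(4πDt)) · exp(−(x−vt)²/(4Dt)), with n_e·A the pore (flow) area.
Plume center vt = 0.83 × 950 = 788.5 m, so the well at 760 m is 28.5 m upgradient of the peak.
√(4πDt) = 29.32 m, giving peak height M/(n_e·A·√(4πDt)) = 31/(0.23 × 4.3 × 29.32) = 1.069 kg/m³.
(x−vt)²/(4Dt) = (-28.5)²/(4 × 0.072 × 950) = 2.969; exp(−2.969) = 0.05135.
C = 1.069 × 0.05135 = 0.0549 kg/m³.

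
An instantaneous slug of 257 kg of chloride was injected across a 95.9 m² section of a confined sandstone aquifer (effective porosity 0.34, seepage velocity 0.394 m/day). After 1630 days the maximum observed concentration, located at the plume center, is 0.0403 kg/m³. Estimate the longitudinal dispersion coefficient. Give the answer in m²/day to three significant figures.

At the plume center C_max = M/(n_e·A·√(4πDt)), so D = M²/(4πt·(n_e·A·C_max)²).
n_e·A·C_max = 0.34 × 95.9 × 0.0403 = 1.314 kg/m.
D = 257²/(4π × 1630 × 1.314²) = 1.87 m²/day.

1.87 m²/day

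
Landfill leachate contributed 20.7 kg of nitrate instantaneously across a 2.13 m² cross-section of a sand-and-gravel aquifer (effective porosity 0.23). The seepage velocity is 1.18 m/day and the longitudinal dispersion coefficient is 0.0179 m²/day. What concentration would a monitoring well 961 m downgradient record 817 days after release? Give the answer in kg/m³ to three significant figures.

For an instantaneous plane source, C(x,t) = M/(n_e·A·√(4πDt)) · exp(−(x−vt)²/(4Dt)), with n_e·A the pore (flow) area.
Plume center vt = 1.18 × 817 = 964.06 m, so the well at 961 m is 3.06 m upgradient of the peak.
√(4πDt) = 13.56 m, giving peak height M/(n_e·A·√(4πDt)) = 20.7/(0.23 × 2.13 × 13.56) = 3.116 kg/m³.
(x−vt)²/(4Dt) = (-3.06)²/(4 × 0.0179 × 817) = 0.1601; exp(−0.1601) = 0.8521.
C = 3.116 × 0.8521 = 2.66 kg/m³.

2.66 kg/m³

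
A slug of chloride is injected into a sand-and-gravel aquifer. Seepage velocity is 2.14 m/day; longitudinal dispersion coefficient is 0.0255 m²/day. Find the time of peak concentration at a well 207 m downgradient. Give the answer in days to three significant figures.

96.7 days

For the 1D instantaneous-source solution, setting ∂C/∂t = 0 at fixed x gives v²t² + 2Dt − x² = 0, so t = (√(D² + v²x²) − D)/v².
√(D² + v²x²) = √(0.0255² + 2.14² × 207²) = 443.0; v² = 4.5796.
t = (443.0 − 0.0255)/4.5796 = 96.7 days (vs. the pure-advection estimate x/v = 96.7 d).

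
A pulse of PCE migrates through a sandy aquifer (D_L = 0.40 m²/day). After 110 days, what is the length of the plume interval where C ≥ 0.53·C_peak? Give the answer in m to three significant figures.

21.1 m

The plume is Gaussian with σ = √(2Dt) = √(2 × 0.40 × 110) = 9.381 m.
C/C_peak = exp(−Δx²/(2σ²)) = 0.53 ⇒ Δx = σ·√(−2 ln 0.53) = 9.381 × 1.127 = 10.57 m.
Width = 2Δx = 21.1 m.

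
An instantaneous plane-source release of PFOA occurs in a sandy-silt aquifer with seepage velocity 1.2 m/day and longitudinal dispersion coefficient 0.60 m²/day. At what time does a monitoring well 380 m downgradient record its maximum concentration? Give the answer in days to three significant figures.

316 days

For the 1D instantaneous-source solution, setting ∂C/∂t = 0 at fixed x gives v²t² + 2Dt − x² = 0, so t = (√(D² + v²x²) − D)/v².
√(D² + v²x²) = √(0.60² + 1.2² × 380²) = 456.0; v² = 1.44.
t = (456.0 − 0.60)/1.44 = 316 days (vs. the pure-advection estimate x/v = 317 d).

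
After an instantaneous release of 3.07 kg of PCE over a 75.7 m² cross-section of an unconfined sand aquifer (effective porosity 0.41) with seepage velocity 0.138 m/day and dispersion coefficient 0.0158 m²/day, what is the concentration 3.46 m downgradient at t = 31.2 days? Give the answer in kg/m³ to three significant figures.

For an instantaneous plane source, C(x,t) = M/(n_e·A·√(4πDt)) · exp(−(x−vt)²/(4Dt)), with n_e·A the pore (flow) area.
Plume center vt = 0.138 × 31.2 = 4.3056 m, so the well at 3.46 m is 0.8456 m upgradient of the peak.
√(4πDt) = 2.489 m, giving peak height M/(n_e·A·√(4πDt)) = 3.07/(0.41 × 75.7 × 2.489) = 0.03974 kg/m³.
(x−vt)²/(4Dt) = (-0.8456)²/(4 × 0.0158 × 31.2) = 0.3626; exp(−0.3626) = 0.6959.
C = 0.03974 × 0.6959 = 0.0277 kg/m³.

0.0277 kg/m³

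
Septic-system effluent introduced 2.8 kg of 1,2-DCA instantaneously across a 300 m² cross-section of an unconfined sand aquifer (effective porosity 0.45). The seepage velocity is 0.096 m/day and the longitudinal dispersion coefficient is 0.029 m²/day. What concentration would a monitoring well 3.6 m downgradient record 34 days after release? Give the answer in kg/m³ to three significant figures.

0.00573 kg/m³

For an instantaneous plane source, C(x,t) = M/(n_e·A·√(4πDt)) · exp(−(x−vt)²/(4Dt)), with n_e·A the pore (flow) area.
Plume center vt = 0.096 × 34 = 3.264 m, so the well at 3.6 m is 0.336 m downgradient of the peak.
√(4πDt) = 3.520 m, giving peak height M/(n_e·A·√(4πDt)) = 2.8/(0.45 × 300 × 3.520) = 0.005892 kg/m³.
(x−vt)²/(4Dt) = (0.336)²/(4 × 0.029 × 34) = 0.02862; exp(−0.02862) = 0.9718.
C = 0.005892 × 0.9718 = 0.00573 kg/m³.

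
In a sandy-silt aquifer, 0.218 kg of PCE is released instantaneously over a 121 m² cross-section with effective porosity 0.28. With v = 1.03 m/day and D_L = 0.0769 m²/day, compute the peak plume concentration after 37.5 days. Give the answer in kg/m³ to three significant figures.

0.00107 kg/m³

The peak of an instantaneous 1D plume sits at x = vt; there the Gaussian factor is 1 and C_max = M/(n_e·A·√(4πDt)), where n_e·A is the pore area the mass is dissolved in.
√(4πDt) = √(4π × 0.0769 × 37.5) = 6.020 m, so C_max = 0.218/(0.28 × 121 × 6.020) = 0.00107 kg/m³.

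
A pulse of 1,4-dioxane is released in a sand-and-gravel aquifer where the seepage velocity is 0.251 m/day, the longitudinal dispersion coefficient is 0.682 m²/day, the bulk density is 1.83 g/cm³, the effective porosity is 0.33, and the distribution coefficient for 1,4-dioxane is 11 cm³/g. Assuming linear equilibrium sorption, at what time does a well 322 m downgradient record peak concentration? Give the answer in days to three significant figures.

Retardation factor R = 1 + ρ_b·K_d/n = 1 + 1.83 × 11/0.33 = 62.00.
Sorption retards both mechanisms: v_R = v/R = 0.004048 m/day, D_R = D/R = 0.01100 m²/day.
Peak time from v_R²t² + 2D_R t − x² = 0: t = (√(D_R² + v_R²x²) − D_R)/v_R².
√(D_R² + v_R²x²) = √(0.01100² + 0.004048² × 322²) = 1.304; v_R² = 1.639e-05.
t = (1.304 − 0.01100)/1.639e-05 = 78900 days.

78900 days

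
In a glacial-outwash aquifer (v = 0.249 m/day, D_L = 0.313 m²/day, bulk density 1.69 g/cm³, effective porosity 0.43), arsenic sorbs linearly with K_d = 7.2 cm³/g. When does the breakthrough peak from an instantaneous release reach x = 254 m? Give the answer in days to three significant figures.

29700 days

Retardation factor R = 1 + ρ_b·K_d/n = 1 + 1.69 × 7.2/0.43 = 29.30.
Sorption retards both mechanisms: v_R = v/R = 0.008498 m/day, D_R = D/R = 0.01068 m²/day.
Peak time from v_R²t² + 2D_R t − x² = 0: t = (√(D_R² + v_R²x²) − D_R)/v_R².
√(D_R² + v_R²x²) = √(0.01068² + 0.008498² × 254²) = 2.159; v_R² = 7.222e-05.
t = (2.159 − 0.01068)/7.222e-05 = 29700 days.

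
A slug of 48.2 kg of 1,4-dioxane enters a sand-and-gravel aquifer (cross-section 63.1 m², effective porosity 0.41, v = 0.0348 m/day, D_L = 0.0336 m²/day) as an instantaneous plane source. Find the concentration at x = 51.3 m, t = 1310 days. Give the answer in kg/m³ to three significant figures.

0.0658 kg/m³

For an instantaneous plane source, C(x,t) = M/(n_e·A·√(4πDt)) · exp(−(x−vt)²/(4Dt)), with n_e·A the pore (flow) area.
Plume center vt = 0.0348 × 1310 = 45.588 m, so the well at 51.3 m is 5.712 m downgradient of the peak.
√(4πDt) = 23.52 m, giving peak height M/(n_e·A·√(4πDt)) = 48.2/(0.41 × 63.1 × 23.52) = 0.07921 kg/m³.
(x−vt)²/(4Dt) = (5.712)²/(4 × 0.0336 × 1310) = 0.1853; exp(−0.1853) = 0.8309.
C = 0.07921 × 0.8309 = 0.0658 kg/m³.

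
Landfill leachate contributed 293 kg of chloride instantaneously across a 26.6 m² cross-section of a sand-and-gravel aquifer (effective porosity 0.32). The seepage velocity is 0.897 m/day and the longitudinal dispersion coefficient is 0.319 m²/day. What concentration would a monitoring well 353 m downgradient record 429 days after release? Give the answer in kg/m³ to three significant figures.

For an instantaneous plane source, C(x,t) = M/(n_e·A·√(4πDt)) · exp(−(x−vt)²/(4Dt)), with n_e·A the pore (flow) area.
Plume center vt = 0.897 × 429 = 384.813 m, so the well at 353 m is 31.813 m upgradient of the peak.
√(4πDt) = 41.47 m, giving peak height M/(n_e·A·√(4πDt)) = 293/(0.32 × 26.6 × 41.47) = 0.8300 kg/m³.
(x−vt)²/(4Dt) = (-31.813)²/(4 × 0.319 × 429) = 1.849; exp(−1.849) = 0.1574.
C = 0.8300 × 0.1574 = 0.131 kg/m³.

0.131 kg/m³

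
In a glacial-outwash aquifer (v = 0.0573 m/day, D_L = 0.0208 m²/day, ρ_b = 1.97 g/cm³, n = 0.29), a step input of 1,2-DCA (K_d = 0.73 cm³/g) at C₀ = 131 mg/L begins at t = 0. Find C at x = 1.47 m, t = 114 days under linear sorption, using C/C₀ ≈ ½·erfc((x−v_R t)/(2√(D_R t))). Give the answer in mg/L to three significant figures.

44.2 mg/L

Retardation factor R = 1 + ρ_b·K_d/n = 1 + 1.97 × 0.73/0.29 = 5.959.
Sorption retards both mechanisms: v_R = v/R = 0.009616 m/day, D_R = D/R = 0.003491 m²/day.
v_R·t = 0.009616 × 114 = 1.096224 m; 2√(D_R t) = 1.262 m; argument = (1.47 − 1.096224)/1.262 = 0.2962.
C = C₀ × ½·erfc(0.2962) = 131 × 0.3376 = 44.2 mg/L.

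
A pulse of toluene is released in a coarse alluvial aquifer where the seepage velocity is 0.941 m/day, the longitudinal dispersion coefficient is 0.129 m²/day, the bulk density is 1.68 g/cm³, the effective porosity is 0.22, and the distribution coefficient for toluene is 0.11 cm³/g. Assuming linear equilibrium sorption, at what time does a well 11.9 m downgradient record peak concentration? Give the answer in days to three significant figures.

Retardation factor R = 1 + ρ_b·K_d/n = 1 + 1.68 × 0.11/0.22 = 1.840.
Sorption retards both mechanisms: v_R = v/R = 0.5114 m/day, D_R = D/R = 0.07011 m²/day.
Peak time from v_R²t² + 2D_R t − x² = 0: t = (√(D_R² + v_R²x²) − D_R)/v_R².
√(D_R² + v_R²x²) = √(0.07011² + 0.5114² × 11.9²) = 6.086; v_R² = 0.2615.
t = (6.086 − 0.07011)/0.2615 = 23.0 days.

23.0 days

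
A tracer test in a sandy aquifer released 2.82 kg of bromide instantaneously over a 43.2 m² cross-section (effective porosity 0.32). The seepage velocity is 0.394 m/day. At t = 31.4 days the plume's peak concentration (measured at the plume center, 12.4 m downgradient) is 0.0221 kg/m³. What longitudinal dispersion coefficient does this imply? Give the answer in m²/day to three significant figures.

At the plume center C_max = M/(n_e·A·√(4πDt)), so D = M²/(4πt·(n_e·A·C_max)²).
n_e·A·C_max = 0.32 × 43.2 × 0.0221 = 0.3055 kg/m.
D = 2.82²/(4π × 31.4 × 0.3055²) = 0.216 m²/day.

0.216 m²/day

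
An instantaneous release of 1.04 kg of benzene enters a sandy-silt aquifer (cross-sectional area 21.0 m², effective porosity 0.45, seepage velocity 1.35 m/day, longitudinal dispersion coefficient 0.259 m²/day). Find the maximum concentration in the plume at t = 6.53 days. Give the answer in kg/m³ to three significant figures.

The peak of an instantaneous 1D plume sits at x = vt; there the Gaussian factor is 1 and C_max = M/(n_e·A·√(4πDt)), where n_e·A is the pore area the mass is dissolved in.
√(4πDt) = √(4π × 0.259 × 6.53) = 4.610 m, so C_max = 1.04/(0.45 × 21.0 × 4.610) = 0.0239 kg/m³.

0.0239 kg/m³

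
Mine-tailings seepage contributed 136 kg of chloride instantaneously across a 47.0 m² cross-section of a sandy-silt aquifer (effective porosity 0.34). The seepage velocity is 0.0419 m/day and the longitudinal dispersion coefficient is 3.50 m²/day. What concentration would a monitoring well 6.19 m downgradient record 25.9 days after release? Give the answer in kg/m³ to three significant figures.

0.235 kg/m³

For an instantaneous plane source, C(x,t) = M/(n_e·A·√(4πDt)) · exp(−(x−vt)²/(4Dt)), with n_e·A the pore (flow) area.
Plume center vt = 0.0419 × 25.9 = 1.08521 m, so the well at 6.19 m is 5.10479 m downgradient of the peak.
√(4πDt) = 33.75 m, giving peak height M/(n_e·A·√(4πDt)) = 136/(0.34 × 47.0 × 33.75) = 0.2522 kg/m³.
(x−vt)²/(4Dt) = (5.10479)²/(4 × 3.50 × 25.9) = 0.07187; exp(−0.07187) = 0.9307.
C = 0.2522 × 0.9307 = 0.235 kg/m³.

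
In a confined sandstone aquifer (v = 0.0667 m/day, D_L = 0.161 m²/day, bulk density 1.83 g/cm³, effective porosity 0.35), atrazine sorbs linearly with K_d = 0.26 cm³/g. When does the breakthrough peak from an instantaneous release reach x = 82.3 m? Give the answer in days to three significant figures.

2830 days

Retardation factor R = 1 + ρ_b·K_d/n = 1 + 1.83 × 0.26/0.35 = 2.359.
Sorption retards both mechanisms: v_R = v/R = 0.02827 m/day, D_R = D/R = 0.06825 m²/day.
Peak time from v_R²t² + 2D_R t − x² = 0: t = (√(D_R² + v_R²x²) − D_R)/v_R².
√(D_R² + v_R²x²) = √(0.06825² + 0.02827² × 82.3²) = 2.328; v_R² = 0.0007992.
t = (2.328 − 0.06825)/0.0007992 = 2830 days.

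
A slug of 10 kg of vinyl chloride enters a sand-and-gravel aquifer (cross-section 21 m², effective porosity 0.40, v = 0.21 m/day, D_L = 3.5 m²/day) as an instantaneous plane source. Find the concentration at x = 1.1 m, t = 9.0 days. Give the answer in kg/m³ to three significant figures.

For an instantaneous plane source, C(x,t) = M/(n_e·A·√(4πDt)) · exp(−(x−vt)²/(4Dt)), with n_e·A the pore (flow) area.
Plume center vt = 0.21 × 9.0 = 1.89 m, so the well at 1.1 m is 0.79 m upgradient of the peak.
√(4πDt) = 19.90 m, giving peak height M/(n_e·A·√(4πDt)) = 10/(0.40 × 21 × 19.90) = 0.05982 kg/m³.
(x−vt)²/(4Dt) = (-0.79)²/(4 × 3.5 × 9.0) = 0.004953; exp(−0.004953) = 0.9951.
C = 0.05982 × 0.9951 = 0.0595 kg/m³.

0.0595 kg/m³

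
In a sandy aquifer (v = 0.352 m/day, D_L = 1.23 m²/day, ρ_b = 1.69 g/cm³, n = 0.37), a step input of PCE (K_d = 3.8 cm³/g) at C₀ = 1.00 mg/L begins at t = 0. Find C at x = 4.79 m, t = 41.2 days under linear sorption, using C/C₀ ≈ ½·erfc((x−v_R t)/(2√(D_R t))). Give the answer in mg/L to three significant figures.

0.0443 mg/L

Retardation factor R = 1 + ρ_b·K_d/n = 1 + 1.69 × 3.8/0.37 = 18.36.
Sorption retards both mechanisms: v_R = v/R = 0.01917 m/day, D_R = D/R = 0.06699 m²/day.
v_R·t = 0.01917 × 41.2 = 0.789804 m; 2√(D_R t) = 3.323 m; argument = (4.79 − 0.789804)/3.323 = 1.204.
C = C₀ × ½·erfc(1.204) = 1.00 × 0.04431 = 0.0443 mg/L.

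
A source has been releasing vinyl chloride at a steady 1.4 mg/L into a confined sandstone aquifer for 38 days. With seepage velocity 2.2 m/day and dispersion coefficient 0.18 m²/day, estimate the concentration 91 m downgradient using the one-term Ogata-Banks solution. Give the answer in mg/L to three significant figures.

0.0318 mg/L

For a continuous step input, C/C₀ ≈ ½·erfc((x−vt)/(2√(Dt))).
vt = 2.2 × 38 = 83.6 m and 2√(Dt) = 2√(0.18 × 38) = 5.231 m.
Argument (x−vt)/(2√(Dt)) = (91 − 83.6)/5.231 = 1.415; ½·erfc(1.415) = 0.02269.
C = 1.4 × 0.02269 = 0.0318 mg/L.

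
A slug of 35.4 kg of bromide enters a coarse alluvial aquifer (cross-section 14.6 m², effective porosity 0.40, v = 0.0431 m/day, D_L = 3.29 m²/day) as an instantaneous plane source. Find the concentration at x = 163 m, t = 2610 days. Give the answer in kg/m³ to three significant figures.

For an instantaneous plane source, C(x,t) = M/(n_e·A·√(4πDt)) · exp(−(x−vt)²/(4Dt)), with n_e·A the pore (flow) area.
Plume center vt = 0.0431 × 2610 = 112.491 m, so the well at 163 m is 50.509 m downgradient of the peak.
√(4πDt) = 328.5 m, giving peak height M/(n_e·A·√(4πDt)) = 35.4/(0.40 × 14.6 × 328.5) = 0.01845 kg/m³.
(x−vt)²/(4Dt) = (50.509)²/(4 × 3.29 × 2610) = 0.07427; exp(−0.07427) = 0.9284.
C = 0.01845 × 0.9284 = 0.0171 kg/m³.

0.0171 kg/m³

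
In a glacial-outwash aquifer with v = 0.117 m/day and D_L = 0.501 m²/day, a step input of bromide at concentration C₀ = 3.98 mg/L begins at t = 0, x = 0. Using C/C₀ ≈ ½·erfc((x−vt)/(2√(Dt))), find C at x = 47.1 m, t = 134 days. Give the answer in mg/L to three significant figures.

For a continuous step input, C/C₀ ≈ ½·erfc((x−vt)/(2√(Dt))).
vt = 0.117 × 134 = 15.678 m and 2√(Dt) = 2√(0.501 × 134) = 16.39 m.
Argument (x−vt)/(2√(Dt)) = (47.1 − 15.678)/16.39 = 1.917; ½·erfc(1.917) = 0.003354.
C = 3.98 × 0.003354 = 0.0133 mg/L.

0.0133 mg/L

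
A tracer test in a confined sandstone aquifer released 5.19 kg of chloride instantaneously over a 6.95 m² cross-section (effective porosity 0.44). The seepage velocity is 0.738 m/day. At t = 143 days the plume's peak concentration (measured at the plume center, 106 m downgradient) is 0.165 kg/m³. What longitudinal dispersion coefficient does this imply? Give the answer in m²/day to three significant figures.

At the plume center C_max = M/(n_e·A·√(4πDt)), so D = M²/(4πt·(n_e·A·C_max)²).
n_e·A·C_max = 0.44 × 6.95 × 0.165 = 0.5046 kg/m.
D = 5.19²/(4π × 143 × 0.5046²) = 0.0589 m²/day.

0.0589 m²/day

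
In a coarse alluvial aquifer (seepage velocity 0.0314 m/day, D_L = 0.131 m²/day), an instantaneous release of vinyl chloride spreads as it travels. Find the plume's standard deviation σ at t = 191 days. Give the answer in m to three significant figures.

Dispersive spreading gives a Gaussian with σ² = 2Dt; advection only shifts the center.
σ = √(2 × 0.131 × 191) = 7.07 m.

7.07 m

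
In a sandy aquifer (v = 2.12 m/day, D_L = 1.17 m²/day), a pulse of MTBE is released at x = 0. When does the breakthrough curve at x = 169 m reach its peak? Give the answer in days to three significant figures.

79.5 days

For the 1D instantaneous-source solution, setting ∂C/∂t = 0 at fixed x gives v²t² + 2Dt − x² = 0, so t = (√(D² + v²x²) − D)/v².
√(D² + v²x²) = √(1.17² + 2.12² × 169²) = 358.3; v² = 4.4944.
t = (358.3 − 1.17)/4.4944 = 79.5 days (vs. the pure-advection estimate x/v = 79.7 d).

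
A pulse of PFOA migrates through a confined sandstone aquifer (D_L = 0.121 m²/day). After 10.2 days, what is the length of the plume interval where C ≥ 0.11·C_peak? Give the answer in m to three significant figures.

6.60 m

The plume is Gaussian with σ = √(2Dt) = √(2 × 0.121 × 10.2) = 1.571 m.
C/C_peak = exp(−Δx²/(2σ²)) = 0.11 ⇒ Δx = σ·√(−2 ln 0.11) = 1.571 × 2.101 = 3.301 m.
Width = 2Δx = 6.60 m.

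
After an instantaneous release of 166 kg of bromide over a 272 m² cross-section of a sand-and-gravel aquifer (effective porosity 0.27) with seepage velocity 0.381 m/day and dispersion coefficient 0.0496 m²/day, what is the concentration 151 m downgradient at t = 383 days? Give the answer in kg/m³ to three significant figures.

0.104 kg/m³

For an instantaneous plane source, C(x,t) = M/(n_e·A·√(4πDt)) · exp(−(x−vt)²/(4Dt)), with n_e·A the pore (flow) area.
Plume center vt = 0.381 × 383 = 145.923 m, so the well at 151 m is 5.077 m downgradient of the peak.
√(4πDt) = 15.45 m, giving peak height M/(n_e·A·√(4πDt)) = 166/(0.27 × 272 × 15.45) = 0.1463 kg/m³.
(x−vt)²/(4Dt) = (5.077)²/(4 × 0.0496 × 383) = 0.3392; exp(−0.3392) = 0.7123.
C = 0.1463 × 0.7123 = 0.104 kg/m³.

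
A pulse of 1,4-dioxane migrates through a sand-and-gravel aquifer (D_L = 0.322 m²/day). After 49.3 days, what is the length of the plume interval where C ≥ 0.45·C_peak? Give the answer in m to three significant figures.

The plume is Gaussian with σ = √(2Dt) = √(2 × 0.322 × 49.3) = 5.635 m.
C/C_peak = exp(−Δx²/(2σ²)) = 0.45 ⇒ Δx = σ·√(−2 ln 0.45) = 5.635 × 1.264 = 7.123 m.
Width = 2Δx = 14.2 m.

14.2 m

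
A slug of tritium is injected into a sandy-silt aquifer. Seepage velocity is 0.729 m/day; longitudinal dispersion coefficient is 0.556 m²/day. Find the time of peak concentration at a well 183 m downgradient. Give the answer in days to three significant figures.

For the 1D instantaneous-source solution, setting ∂C/∂t = 0 at fixed x gives v²t² + 2Dt − x² = 0, so t = (√(D² + v²x²) − D)/v².
√(D² + v²x²) = √(0.556² + 0.729² × 183²) = 133.4; v² = 0.531441.
t = (133.4 − 0.556)/0.531441 = 250 days (vs. the pure-advection estimate x/v = 251 d).

250 days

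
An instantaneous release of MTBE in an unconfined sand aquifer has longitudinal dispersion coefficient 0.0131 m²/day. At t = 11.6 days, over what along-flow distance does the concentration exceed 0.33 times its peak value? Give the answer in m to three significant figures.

1.64 m

The plume is Gaussian with σ = √(2Dt) = √(2 × 0.0131 × 11.6) = 0.5513 m.
C/C_peak = exp(−Δx²/(2σ²)) = 0.33 ⇒ Δx = σ·√(−2 ln 0.33) = 0.5513 × 1.489 = 0.8209 m.
Width = 2Δx = 1.64 m.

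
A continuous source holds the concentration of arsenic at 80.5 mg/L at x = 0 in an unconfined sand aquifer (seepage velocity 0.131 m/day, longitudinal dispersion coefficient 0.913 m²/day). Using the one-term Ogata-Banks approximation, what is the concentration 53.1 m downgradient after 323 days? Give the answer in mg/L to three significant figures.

26.4 mg/L

For a continuous step input, C/C₀ ≈ ½·erfc((x−vt)/(2√(Dt))).
vt = 0.131 × 323 = 42.313 m and 2√(Dt) = 2√(0.913 × 323) = 34.35 m.
Argument (x−vt)/(2√(Dt)) = (53.1 − 42.313)/34.35 = 0.3140; ½·erfc(0.3140) = 0.3285.
C = 80.5 × 0.3285 = 26.4 mg/L.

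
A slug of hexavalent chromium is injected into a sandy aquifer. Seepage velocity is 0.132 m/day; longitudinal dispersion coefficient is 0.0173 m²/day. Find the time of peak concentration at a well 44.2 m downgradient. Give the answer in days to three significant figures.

For the 1D instantaneous-source solution, setting ∂C/∂t = 0 at fixed x gives v²t² + 2Dt − x² = 0, so t = (√(D² + v²x²) − D)/v².
√(D² + v²x²) = √(0.0173² + 0.132² × 44.2²) = 5.834; v² = 0.017424.
t = (5.834 − 0.0173)/0.017424 = 334 days (vs. the pure-advection estimate x/v = 335 d).

334 days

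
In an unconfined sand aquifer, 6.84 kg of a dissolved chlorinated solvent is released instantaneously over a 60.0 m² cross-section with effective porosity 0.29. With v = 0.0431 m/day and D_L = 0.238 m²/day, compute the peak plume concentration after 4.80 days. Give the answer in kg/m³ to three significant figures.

The peak of an instantaneous 1D plume sits at x = vt; there the Gaussian factor is 1 and C_max = M/(n_e·A·√(4πDt)), where n_e·A is the pore area the mass is dissolved in.
√(4πDt) = √(4π × 0.238 × 4.80) = 3.789 m, so C_max = 6.84/(0.29 × 60.0 × 3.789) = 0.104 kg/m³.

0.104 kg/m³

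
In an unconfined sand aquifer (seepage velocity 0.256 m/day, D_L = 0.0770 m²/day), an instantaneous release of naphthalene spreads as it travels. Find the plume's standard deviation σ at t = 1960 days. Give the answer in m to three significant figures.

Dispersive spreading gives a Gaussian with σ² = 2Dt; advection only shifts the center.
σ = √(2 × 0.0770 × 1960) = 17.4 m.

17.4 m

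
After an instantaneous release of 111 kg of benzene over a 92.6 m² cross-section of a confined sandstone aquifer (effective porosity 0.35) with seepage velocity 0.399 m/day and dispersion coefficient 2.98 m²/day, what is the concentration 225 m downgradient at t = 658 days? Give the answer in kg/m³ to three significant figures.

0.0182 kg/m³

For an instantaneous plane source, C(x,t) = M/(n_e·A·√(4πDt)) · exp(−(x−vt)²/(4Dt)), with n_e·A the pore (flow) area.
Plume center vt = 0.399 × 658 = 262.542 m, so the well at 225 m is 37.542 m upgradient of the peak.
√(4πDt) = 157.0 m, giving peak height M/(n_e·A·√(4πDt)) = 111/(0.35 × 92.6 × 157.0) = 0.02181 kg/m³.
(x−vt)²/(4Dt) = (-37.542)²/(4 × 2.98 × 658) = 0.1797; exp(−0.1797) = 0.8355.
C = 0.02181 × 0.8355 = 0.0182 kg/m³.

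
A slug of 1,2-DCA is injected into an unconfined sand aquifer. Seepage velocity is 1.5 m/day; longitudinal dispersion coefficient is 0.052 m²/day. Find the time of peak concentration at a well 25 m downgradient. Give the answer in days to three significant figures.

16.6 days

For the 1D instantaneous-source solution, setting ∂C/∂t = 0 at fixed x gives v²t² + 2Dt − x² = 0, so t = (√(D² + v²x²) − D)/v².
√(D² + v²x²) = √(0.052² + 1.5² × 25²) = 37.50; v² = 2.25.
t = (37.50 − 0.052)/2.25 = 16.6 days (vs. the pure-advection estimate x/v = 16.7 d).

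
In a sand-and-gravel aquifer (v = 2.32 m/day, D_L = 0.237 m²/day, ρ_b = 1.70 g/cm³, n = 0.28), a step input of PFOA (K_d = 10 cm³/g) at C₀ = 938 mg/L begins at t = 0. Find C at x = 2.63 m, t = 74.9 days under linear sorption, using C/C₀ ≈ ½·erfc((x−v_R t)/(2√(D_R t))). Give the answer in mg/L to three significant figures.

560 mg/L

Retardation factor R = 1 + ρ_b·K_d/n = 1 + 1.70 × 10/0.28 = 61.71.
Sorption retards both mechanisms: v_R = v/R = 0.03760 m/day, D_R = D/R = 0.003841 m²/day.
v_R·t = 0.03760 × 74.9 = 2.81624 m; 2√(D_R t) = 1.073 m; argument = (2.63 − 2.81624)/1.073 = -0.1736.
C = C₀ × ½·erfc(-0.1736) = 938 × 0.5970 = 560 mg/L.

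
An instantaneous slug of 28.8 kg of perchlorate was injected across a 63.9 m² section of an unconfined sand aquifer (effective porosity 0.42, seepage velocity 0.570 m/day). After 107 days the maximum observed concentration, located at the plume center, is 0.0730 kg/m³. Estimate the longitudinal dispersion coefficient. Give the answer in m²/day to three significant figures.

0.161 m²/day

At the plume center C_max = M/(n_e·A·√(4πDt)), so D = M²/(4πt·(n_e·A·C_max)²).
n_e·A·C_max = 0.42 × 63.9 × 0.0730 = 1.959 kg/m.
D = 28.8²/(4π × 107 × 1.959²) = 0.161 m²/day.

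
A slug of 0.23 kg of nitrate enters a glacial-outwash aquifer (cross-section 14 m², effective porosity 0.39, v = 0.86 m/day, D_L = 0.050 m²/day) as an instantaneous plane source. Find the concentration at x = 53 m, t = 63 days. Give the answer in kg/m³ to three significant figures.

For an instantaneous plane source, C(x,t) = M/(n_e·A·√(4πDt)) · exp(−(x−vt)²/(4Dt)), with n_e·A the pore (flow) area.
Plume center vt = 0.86 × 63 = 54.18 m, so the well at 53 m is 1.18 m upgradient of the peak.
√(4πDt) = 6.292 m, giving peak height M/(n_e·A·√(4πDt)) = 0.23/(0.39 × 14 × 6.292) = 0.006695 kg/m³.
(x−vt)²/(4Dt) = (-1.18)²/(4 × 0.050 × 63) = 0.1105; exp(−0.1105) = 0.8954.
C = 0.006695 × 0.8954 = 0.00599 kg/m³.

0.00599 kg/m³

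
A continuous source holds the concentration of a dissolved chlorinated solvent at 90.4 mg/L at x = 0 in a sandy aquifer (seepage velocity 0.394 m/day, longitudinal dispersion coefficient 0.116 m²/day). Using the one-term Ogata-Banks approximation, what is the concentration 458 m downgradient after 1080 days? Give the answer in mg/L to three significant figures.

1.82 mg/L

For a continuous step input, C/C₀ ≈ ½·erfc((x−vt)/(2√(Dt))).
vt = 0.394 × 1080 = 425.52 m and 2√(Dt) = 2√(0.116 × 1080) = 22.39 m.
Argument (x−vt)/(2√(Dt)) = (458 − 425.52)/22.39 = 1.451; ½·erfc(1.451) = 0.02008.
C = 90.4 × 0.02008 = 1.82 mg/L.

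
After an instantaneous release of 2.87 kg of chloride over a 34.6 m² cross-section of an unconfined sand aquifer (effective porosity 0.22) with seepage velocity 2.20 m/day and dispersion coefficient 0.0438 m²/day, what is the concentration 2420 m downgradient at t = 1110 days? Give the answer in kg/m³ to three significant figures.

For an instantaneous plane source, C(x,t) = M/(n_e·A·√(4πDt)) · exp(−(x−vt)²/(4Dt)), with n_e·A the pore (flow) area.
Plume center vt = 2.20 × 1110 = 2442 m, so the well at 2420 m is 22 m upgradient of the peak.
√(4πDt) = 24.72 m, giving peak height M/(n_e·A·√(4πDt)) = 2.87/(0.22 × 34.6 × 24.72) = 0.01525 kg/m³.
(x−vt)²/(4Dt) = (-22)²/(4 × 0.0438 × 1110) = 2.489; exp(−2.489) = 0.08299.
C = 0.01525 × 0.08299 = 0.00127 kg/m³.

0.00127 kg/m³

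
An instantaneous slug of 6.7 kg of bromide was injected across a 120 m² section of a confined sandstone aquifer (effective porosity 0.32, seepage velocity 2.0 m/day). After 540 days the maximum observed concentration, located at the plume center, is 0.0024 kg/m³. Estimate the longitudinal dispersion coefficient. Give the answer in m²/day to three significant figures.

0.779 m²/day

At the plume center C_max = M/(n_e·A·√(4πDt)), so D = M²/(4πt·(n_e·A·C_max)²).
n_e·A·C_max = 0.32 × 120 × 0.0024 = 0.09216 kg/m.
D = 6.7²/(4π × 540 × 0.09216²) = 0.779 m²/day.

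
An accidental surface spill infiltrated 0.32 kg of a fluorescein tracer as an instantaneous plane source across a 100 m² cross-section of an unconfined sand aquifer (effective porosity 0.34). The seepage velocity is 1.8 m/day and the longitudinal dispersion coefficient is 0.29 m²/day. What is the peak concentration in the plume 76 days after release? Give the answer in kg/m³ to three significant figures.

The peak of an instantaneous 1D plume sits at x = vt; there the Gaussian factor is 1 and C_max = M/(n_e·A·√(4πDt)), where n_e·A is the pore area the mass is dissolved in.
√(4πDt) = √(4π × 0.29 × 76) = 16.64 m, so C_max = 0.32/(0.34 × 100 × 16.64) = 0.000566 kg/m³.

0.000566 kg/m³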